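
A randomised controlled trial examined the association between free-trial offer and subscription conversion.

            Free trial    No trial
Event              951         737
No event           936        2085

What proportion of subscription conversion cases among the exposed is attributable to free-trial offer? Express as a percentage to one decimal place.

48.2

Reading the table with exposure as columns: a = 951 (Free trial, case), b = 936 (Free trial, non-case), c = 737 (No trial, case), d = 2085.
Risk in exposed = 951/1887 = 0.50397; risk in unexposed = 737/2822 = 0.26116.
RR = 0.50397/0.26116 = 1.92974
AR% = (RR − 1)/RR × 100 = (1.92974 − 1)/1.92974 × 100 = 48.1795%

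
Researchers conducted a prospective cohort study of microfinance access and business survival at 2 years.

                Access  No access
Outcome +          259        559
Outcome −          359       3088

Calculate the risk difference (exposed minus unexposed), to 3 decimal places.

Reading the table with exposure as columns: a = 259 (Access, case), b = 359 (Access, non-case), c = 559 (No access, case), d = 3088.
Risk in exposed = 259/618 = 0.419094; risk in unexposed = 559/3647 = 0.153277.
Risk difference = 0.419094 − 0.153277 = 0.265817

0.266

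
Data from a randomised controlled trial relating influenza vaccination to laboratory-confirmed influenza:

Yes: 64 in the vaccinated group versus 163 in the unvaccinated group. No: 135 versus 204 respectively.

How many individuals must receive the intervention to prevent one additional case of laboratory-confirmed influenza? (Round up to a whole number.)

9

Risk in treated group = 64/199 = 0.32161; risk in control = 163/367 = 0.44414.
Absolute risk reduction = 0.44414 − 0.32161 = 0.12253
NNT = 1 / ARR = 1 / 0.12253 = 8.161 → round up → 9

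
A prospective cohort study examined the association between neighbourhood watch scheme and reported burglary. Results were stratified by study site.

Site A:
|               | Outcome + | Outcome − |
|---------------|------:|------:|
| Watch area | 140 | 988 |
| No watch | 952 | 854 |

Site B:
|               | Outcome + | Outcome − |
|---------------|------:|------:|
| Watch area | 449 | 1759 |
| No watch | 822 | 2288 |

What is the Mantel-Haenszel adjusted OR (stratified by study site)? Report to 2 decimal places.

OR_MH = Σ(aᵢdᵢ/nᵢ) / Σ(bᵢcᵢ/nᵢ), where nᵢ is the stratum total.
Stratum 1 (Site A): n = 2934; a·d/n = 140·854/2934 = 40.7498; b·c/n = 988·952/2934 = 320.5781
Stratum 2 (Site B): n = 5318; a·d/n = 449·2288/5318 = 193.1764; b·c/n = 1759·822/5318 = 271.8876
OR_MH = (40.7498 + 193.1764) / (320.5781 + 271.8876) = 233.9262 / 592.4656 = 0.39484

0.39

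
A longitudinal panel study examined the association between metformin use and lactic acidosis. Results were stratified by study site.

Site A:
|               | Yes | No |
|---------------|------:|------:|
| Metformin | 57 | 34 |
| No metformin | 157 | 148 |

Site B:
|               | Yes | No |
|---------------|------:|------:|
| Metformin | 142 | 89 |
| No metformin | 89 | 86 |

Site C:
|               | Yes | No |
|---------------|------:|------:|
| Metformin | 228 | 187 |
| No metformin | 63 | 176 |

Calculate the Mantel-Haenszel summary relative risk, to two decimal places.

1.49

RR_MH = Σ(aᵢ·n₀ᵢ/nᵢ) / Σ(cᵢ·n₁ᵢ/nᵢ), with n₁ᵢ = aᵢ+bᵢ (exposed), n₀ᵢ = cᵢ+dᵢ (unexposed), nᵢ = n₁ᵢ+n₀ᵢ.
Stratum 1 (Site A): n₁ = 91, n₀ = 305, n = 396; a·n₀/n = 57·305/396 = 43.9015; c·n₁/n = 157·91/396 = 36.0783
Stratum 2 (Site B): n₁ = 231, n₀ = 175, n = 406; a·n₀/n = 142·175/406 = 61.2069; c·n₁/n = 89·231/406 = 50.6379
Stratum 3 (Site C): n₁ = 415, n₀ = 239, n = 654; a·n₀/n = 228·239/654 = 83.3211; c·n₁/n = 63·415/654 = 39.9771
RR_MH = (43.9015 + 61.2069 + 83.3211) / (36.0783 + 50.6379 + 39.9771) = 188.4295 / 126.6933 = 1.48729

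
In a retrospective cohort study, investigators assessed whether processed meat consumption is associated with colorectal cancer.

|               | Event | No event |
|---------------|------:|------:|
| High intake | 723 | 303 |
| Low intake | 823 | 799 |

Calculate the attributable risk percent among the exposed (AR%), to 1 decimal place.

28.0

Cells: a = 723, b = 303, c = 823, d = 799.
Risk in exposed = 723/1026 = 0.70468; risk in unexposed = 823/1622 = 0.50740.
RR = 0.70468/0.50740 = 1.38881
AR% = (RR − 1)/RR × 100 = (1.38881 − 1)/1.38881 × 100 = 27.9958%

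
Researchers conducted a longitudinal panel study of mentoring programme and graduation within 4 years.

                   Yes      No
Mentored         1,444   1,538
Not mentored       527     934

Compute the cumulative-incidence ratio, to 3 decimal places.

Cells: a = 1444, b = 1538, c = 527, d = 934.
Risk in exposed = 1444/2982 = 0.48424; risk in unexposed = 527/1461 = 0.36071.
RR = 0.48424 / 0.36071 = 1.34245
The risk among the exposed is 1.34 times that among the unexposed.

1.342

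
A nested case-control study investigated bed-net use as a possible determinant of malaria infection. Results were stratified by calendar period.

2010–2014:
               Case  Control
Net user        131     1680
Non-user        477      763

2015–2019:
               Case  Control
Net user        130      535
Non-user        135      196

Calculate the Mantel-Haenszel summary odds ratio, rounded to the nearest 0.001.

OR_MH = Σ(aᵢdᵢ/nᵢ) / Σ(bᵢcᵢ/nᵢ), where nᵢ is the stratum total.
Stratum 1 (2010–2014): n = 3051; a·d/n = 131·763/3051 = 32.7607; b·c/n = 1680·477/3051 = 262.6549
Stratum 2 (2015–2019): n = 996; a·d/n = 130·196/996 = 25.5823; b·c/n = 535·135/996 = 72.5151
OR_MH = (32.7607 + 25.5823) / (262.6549 + 72.5151) = 58.3431 / 335.1699 = 0.17407

0.174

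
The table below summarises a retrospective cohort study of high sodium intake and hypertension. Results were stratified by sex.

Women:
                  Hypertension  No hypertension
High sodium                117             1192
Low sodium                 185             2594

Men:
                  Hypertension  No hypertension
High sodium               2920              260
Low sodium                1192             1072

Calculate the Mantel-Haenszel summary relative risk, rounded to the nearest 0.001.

1.713

RR_MH = Σ(aᵢ·n₀ᵢ/nᵢ) / Σ(cᵢ·n₁ᵢ/nᵢ), with n₁ᵢ = aᵢ+bᵢ (exposed), n₀ᵢ = cᵢ+dᵢ (unexposed), nᵢ = n₁ᵢ+n₀ᵢ.
Stratum 1 (Women): n₁ = 1309, n₀ = 2779, n = 4088; a·n₀/n = 117·2779/4088 = 79.5360; c·n₁/n = 185·1309/4088 = 59.2380
Stratum 2 (Men): n₁ = 3180, n₀ = 2264, n = 5444; a·n₀/n = 2920·2264/5444 = 1214.3424; c·n₁/n = 1192·3180/5444 = 696.2821
RR_MH = (79.5360 + 1214.3424) / (59.2380 + 696.2821) = 1293.8784 / 755.5202 = 1.71257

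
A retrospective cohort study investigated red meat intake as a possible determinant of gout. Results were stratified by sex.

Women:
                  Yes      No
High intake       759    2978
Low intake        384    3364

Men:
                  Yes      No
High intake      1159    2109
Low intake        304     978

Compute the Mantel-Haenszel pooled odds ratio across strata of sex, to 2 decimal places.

2.01

OR_MH = Σ(aᵢdᵢ/nᵢ) / Σ(bᵢcᵢ/nᵢ), where nᵢ is the stratum total.
Stratum 1 (Women): n = 7485; a·d/n = 759·3364/7485 = 341.1190; b·c/n = 2978·384/7485 = 152.7792
Stratum 2 (Men): n = 4550; a·d/n = 1159·978/4550 = 249.1213; b·c/n = 2109·304/4550 = 140.9090
OR_MH = (341.1190 + 249.1213) / (152.7792 + 140.9090) = 590.2404 / 293.6882 = 2.00975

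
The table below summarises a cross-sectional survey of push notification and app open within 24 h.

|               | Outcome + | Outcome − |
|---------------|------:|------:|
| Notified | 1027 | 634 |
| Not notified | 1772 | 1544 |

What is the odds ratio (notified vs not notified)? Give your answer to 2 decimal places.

1.41

Cells: a = 1027, b = 634, c = 1772, d = 1544.
OR = (a·d)/(b·c) = (1027 × 1544) / (634 × 1772) = 1585688 / 1123448 = 1.41145
The odds of app open within 24 h are about 1.41 times as high in the notified group.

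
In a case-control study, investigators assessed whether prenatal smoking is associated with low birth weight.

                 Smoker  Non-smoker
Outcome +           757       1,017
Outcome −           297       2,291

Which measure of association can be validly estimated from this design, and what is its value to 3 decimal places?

Reading the table with exposure as columns: a = 757 (Smoker, case), b = 297 (Smoker, non-case), c = 1017 (Non-smoker, case), d = 2291.
This is a case-control study: participants were sampled on outcome status, so risks in the source population cannot be estimated directly — relative risk is not valid here. The odds ratio is the appropriate measure.
OR = (a·d)/(b·c) = (757 × 2291) / (297 × 1017) = 1734287 / 302049 = 5.74174

5.742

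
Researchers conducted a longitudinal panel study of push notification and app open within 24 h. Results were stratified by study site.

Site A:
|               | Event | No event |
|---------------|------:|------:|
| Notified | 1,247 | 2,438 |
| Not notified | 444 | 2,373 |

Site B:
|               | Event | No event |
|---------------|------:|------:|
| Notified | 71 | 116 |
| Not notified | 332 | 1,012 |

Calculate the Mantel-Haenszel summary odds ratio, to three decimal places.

2.620

OR_MH = Σ(aᵢdᵢ/nᵢ) / Σ(bᵢcᵢ/nᵢ), where nᵢ is the stratum total.
Stratum 1 (Site A): n = 6502; a·d/n = 1247·2373/6502 = 455.1109; b·c/n = 2438·444/6502 = 166.4829
Stratum 2 (Site B): n = 1531; a·d/n = 71·1012/1531 = 46.9314; b·c/n = 116·332/1531 = 25.1548
OR_MH = (455.1109 + 46.9314) / (166.4829 + 25.1548) = 502.0423 / 191.6377 = 2.61975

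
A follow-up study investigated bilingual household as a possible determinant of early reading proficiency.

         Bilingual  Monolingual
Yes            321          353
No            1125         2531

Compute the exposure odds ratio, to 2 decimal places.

2.05

Reading the table with exposure as columns: a = 321 (Bilingual, case), b = 1125 (Bilingual, non-case), c = 353 (Monolingual, case), d = 2531.
OR = (a·d)/(b·c) = (321 × 2531) / (1125 × 353) = 812451 / 397125 = 2.04583
The odds of early reading proficiency are about 2.05 times as high in the bilingual group.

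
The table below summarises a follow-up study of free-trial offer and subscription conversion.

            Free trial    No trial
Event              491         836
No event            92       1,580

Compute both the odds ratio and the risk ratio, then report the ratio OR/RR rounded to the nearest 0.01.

4.14

Reading the table with exposure as columns: a = 491 (Free trial, case), b = 92 (Free trial, non-case), c = 836 (No trial, case), d = 1580.
OR = (491·1580)/(92·836) = 775780/76912 = 10.08659
Risk in exposed = 491/583 = 0.84220; risk in unexposed = 836/2416 = 0.34603; RR = 2.43390
OR/RR = 10.08659 / 2.43390 = 4.14420
The outcome is not rare, so the OR lies further from 1 than the RR.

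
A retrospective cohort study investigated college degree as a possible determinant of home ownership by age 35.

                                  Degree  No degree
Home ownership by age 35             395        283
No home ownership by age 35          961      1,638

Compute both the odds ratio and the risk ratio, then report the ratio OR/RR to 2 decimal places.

1.20

Reading the table with exposure as columns: a = 395 (Degree, case), b = 961 (Degree, non-case), c = 283 (No degree, case), d = 1638.
OR = (395·1638)/(961·283) = 647010/271963 = 2.37904
Risk in exposed = 395/1356 = 0.29130; risk in unexposed = 283/1921 = 0.14732; RR = 1.97733
OR/RR = 2.37904 / 1.97733 = 1.20316
The outcome is not rare, so the OR lies further from 1 than the RR.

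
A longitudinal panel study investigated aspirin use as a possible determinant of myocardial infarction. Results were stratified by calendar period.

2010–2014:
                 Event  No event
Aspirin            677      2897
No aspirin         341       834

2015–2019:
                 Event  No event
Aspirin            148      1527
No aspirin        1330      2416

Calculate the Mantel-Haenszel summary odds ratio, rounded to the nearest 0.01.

OR_MH = Σ(aᵢdᵢ/nᵢ) / Σ(bᵢcᵢ/nᵢ), where nᵢ is the stratum total.
Stratum 1 (2010–2014): n = 4749; a·d/n = 677·834/4749 = 118.8920; b·c/n = 2897·341/4749 = 208.0179
Stratum 2 (2015–2019): n = 5421; a·d/n = 148·2416/5421 = 65.9598; b·c/n = 1527·1330/5421 = 374.6375
OR_MH = (118.8920 + 65.9598) / (208.0179 + 374.6375) = 184.8518 / 582.6554 = 0.31726

0.32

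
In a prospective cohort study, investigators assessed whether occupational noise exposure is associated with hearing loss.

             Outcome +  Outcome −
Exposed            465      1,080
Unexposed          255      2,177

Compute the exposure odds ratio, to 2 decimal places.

Cells: a = 465, b = 1080, c = 255, d = 2177.
OR = (a·d)/(b·c) = (465 × 2177) / (1080 × 255) = 1012305 / 275400 = 3.67576
The odds of hearing loss are about 3.68 times as high in the exposed group.

3.68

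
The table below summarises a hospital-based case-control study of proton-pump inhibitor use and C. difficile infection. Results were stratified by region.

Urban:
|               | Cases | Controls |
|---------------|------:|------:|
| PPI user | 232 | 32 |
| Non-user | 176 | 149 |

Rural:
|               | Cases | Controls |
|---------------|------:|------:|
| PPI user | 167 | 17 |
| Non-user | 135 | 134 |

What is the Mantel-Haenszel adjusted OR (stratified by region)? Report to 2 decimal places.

OR_MH = Σ(aᵢdᵢ/nᵢ) / Σ(bᵢcᵢ/nᵢ), where nᵢ is the stratum total.
Stratum 1 (Urban): n = 589; a·d/n = 232·149/589 = 58.6893; b·c/n = 32·176/589 = 9.5620
Stratum 2 (Rural): n = 453; a·d/n = 167·134/453 = 49.3996; b·c/n = 17·135/453 = 5.0662
OR_MH = (58.6893 + 49.3996) / (9.5620 + 5.0662) = 108.0889 / 14.6282 = 7.38908

7.39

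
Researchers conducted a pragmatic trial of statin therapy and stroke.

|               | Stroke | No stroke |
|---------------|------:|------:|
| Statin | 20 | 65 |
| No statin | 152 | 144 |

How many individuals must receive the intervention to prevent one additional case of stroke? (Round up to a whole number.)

Risk in treated group = 20/85 = 0.23529; risk in control = 152/296 = 0.51351.
Absolute risk reduction = 0.51351 − 0.23529 = 0.27822
NNT = 1 / ARR = 1 / 0.27822 = 3.594 → round up → 4

4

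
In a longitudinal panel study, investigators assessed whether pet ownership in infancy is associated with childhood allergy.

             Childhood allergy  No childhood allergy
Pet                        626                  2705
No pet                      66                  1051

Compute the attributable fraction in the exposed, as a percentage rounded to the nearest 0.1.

68.6

Cells: a = 626, b = 2705, c = 66, d = 1051.
Risk in exposed = 626/3331 = 0.18793; risk in unexposed = 66/1117 = 0.05909.
RR = 0.18793/0.05909 = 3.18060
AR% = (RR − 1)/RR × 100 = (3.18060 − 1)/3.18060 × 100 = 68.5594%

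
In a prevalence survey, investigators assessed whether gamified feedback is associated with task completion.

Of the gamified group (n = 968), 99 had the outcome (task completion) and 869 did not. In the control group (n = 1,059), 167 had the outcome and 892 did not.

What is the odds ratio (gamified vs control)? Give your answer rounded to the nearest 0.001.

0.609

From the description: a = 99, b = 869, c = 167, d = 892.
OR = (a·d)/(b·c) = (99 × 892) / (869 × 167) = 88308 / 145123 = 0.60850
Exposure is associated with lower odds of task completion (OR = 0.61 < 1).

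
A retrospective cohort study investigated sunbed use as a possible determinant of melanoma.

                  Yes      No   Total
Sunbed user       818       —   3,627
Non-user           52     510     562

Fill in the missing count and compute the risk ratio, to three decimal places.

2.437

The missing cell is in the exposed row: 3627 − 818 = 2809.
So a = 818, b = 2809, c = 52, d = 510.
RR = [a/(a+b)] / [c/(c+d)] = (818/3627) / (52/562) = 0.22553/0.09253 = 2.43747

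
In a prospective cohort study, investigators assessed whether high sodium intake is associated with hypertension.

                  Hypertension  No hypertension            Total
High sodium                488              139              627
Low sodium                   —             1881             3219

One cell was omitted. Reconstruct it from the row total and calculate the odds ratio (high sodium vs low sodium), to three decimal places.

The missing cell is in the unexposed row: 3219 − 1881 = 1338.
So a = 488, b = 139, c = 1338, d = 1881.
OR = (a·d)/(b·c) = (488 × 1881) / (139 × 1338) = 917928 / 185982 = 4.93557

4.936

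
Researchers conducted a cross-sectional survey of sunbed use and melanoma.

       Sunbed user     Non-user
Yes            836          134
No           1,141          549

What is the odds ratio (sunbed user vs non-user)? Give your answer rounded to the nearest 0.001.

3.002

Reading the table with exposure as columns: a = 836 (Sunbed user, case), b = 1141 (Sunbed user, non-case), c = 134 (Non-user, case), d = 549.
OR = (a·d)/(b·c) = (836 × 549) / (1141 × 134) = 458964 / 152894 = 3.00184
The odds of melanoma are about 3.00 times as high in the sunbed user group.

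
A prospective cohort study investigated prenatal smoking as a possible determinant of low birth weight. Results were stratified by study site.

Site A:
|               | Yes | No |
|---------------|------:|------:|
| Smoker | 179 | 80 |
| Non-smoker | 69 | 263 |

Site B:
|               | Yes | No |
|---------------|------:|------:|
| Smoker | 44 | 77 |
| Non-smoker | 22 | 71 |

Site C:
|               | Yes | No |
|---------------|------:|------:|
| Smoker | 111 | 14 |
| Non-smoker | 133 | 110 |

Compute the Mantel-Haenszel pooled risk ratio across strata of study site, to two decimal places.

2.20

RR_MH = Σ(aᵢ·n₀ᵢ/nᵢ) / Σ(cᵢ·n₁ᵢ/nᵢ), with n₁ᵢ = aᵢ+bᵢ (exposed), n₀ᵢ = cᵢ+dᵢ (unexposed), nᵢ = n₁ᵢ+n₀ᵢ.
Stratum 1 (Site A): n₁ = 259, n₀ = 332, n = 591; a·n₀/n = 179·332/591 = 100.5550; c·n₁/n = 69·259/591 = 30.2386
Stratum 2 (Site B): n₁ = 121, n₀ = 93, n = 214; a·n₀/n = 44·93/214 = 19.1215; c·n₁/n = 22·121/214 = 12.4393
Stratum 3 (Site C): n₁ = 125, n₀ = 243, n = 368; a·n₀/n = 111·243/368 = 73.2962; c·n₁/n = 133·125/368 = 45.1766
RR_MH = (100.5550 + 19.1215 + 73.2962) / (30.2386 + 12.4393 + 45.1766) = 192.9727 / 87.8545 = 2.19650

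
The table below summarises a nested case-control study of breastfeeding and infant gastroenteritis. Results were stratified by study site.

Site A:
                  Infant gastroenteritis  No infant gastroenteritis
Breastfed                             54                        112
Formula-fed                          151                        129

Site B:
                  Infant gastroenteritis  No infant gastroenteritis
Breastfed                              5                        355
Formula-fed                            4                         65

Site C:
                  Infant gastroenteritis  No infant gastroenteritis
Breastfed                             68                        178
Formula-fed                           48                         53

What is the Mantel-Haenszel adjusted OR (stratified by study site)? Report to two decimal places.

0.41

OR_MH = Σ(aᵢdᵢ/nᵢ) / Σ(bᵢcᵢ/nᵢ), where nᵢ is the stratum total.
Stratum 1 (Site A): n = 446; a·d/n = 54·129/446 = 15.6188; b·c/n = 112·151/446 = 37.9193
Stratum 2 (Site B): n = 429; a·d/n = 5·65/429 = 0.7576; b·c/n = 355·4/429 = 3.3100
Stratum 3 (Site C): n = 347; a·d/n = 68·53/347 = 10.3862; b·c/n = 178·48/347 = 24.6225
OR_MH = (15.6188 + 0.7576 + 10.3862) / (37.9193 + 3.3100 + 24.6225) = 26.7626 / 65.8518 = 0.40641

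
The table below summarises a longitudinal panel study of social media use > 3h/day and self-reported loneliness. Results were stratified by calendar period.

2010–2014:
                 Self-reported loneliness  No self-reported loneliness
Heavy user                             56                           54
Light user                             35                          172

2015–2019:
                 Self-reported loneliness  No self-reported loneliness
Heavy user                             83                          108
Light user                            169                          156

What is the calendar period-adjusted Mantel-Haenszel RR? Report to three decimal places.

1.189

RR_MH = Σ(aᵢ·n₀ᵢ/nᵢ) / Σ(cᵢ·n₁ᵢ/nᵢ), with n₁ᵢ = aᵢ+bᵢ (exposed), n₀ᵢ = cᵢ+dᵢ (unexposed), nᵢ = n₁ᵢ+n₀ᵢ.
Stratum 1 (2010–2014): n₁ = 110, n₀ = 207, n = 317; a·n₀/n = 56·207/317 = 36.5678; c·n₁/n = 35·110/317 = 12.1451
Stratum 2 (2015–2019): n₁ = 191, n₀ = 325, n = 516; a·n₀/n = 83·325/516 = 52.2771; c·n₁/n = 169·191/516 = 62.5562
RR_MH = (36.5678 + 52.2771) / (12.1451 + 62.5562) = 88.8450 / 74.7013 = 1.18934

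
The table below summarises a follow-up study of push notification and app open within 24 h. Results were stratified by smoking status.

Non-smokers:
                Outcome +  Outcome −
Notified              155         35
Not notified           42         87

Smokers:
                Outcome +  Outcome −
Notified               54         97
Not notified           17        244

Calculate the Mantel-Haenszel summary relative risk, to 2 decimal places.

RR_MH = Σ(aᵢ·n₀ᵢ/nᵢ) / Σ(cᵢ·n₁ᵢ/nᵢ), with n₁ᵢ = aᵢ+bᵢ (exposed), n₀ᵢ = cᵢ+dᵢ (unexposed), nᵢ = n₁ᵢ+n₀ᵢ.
Stratum 1 (Non-smokers): n₁ = 190, n₀ = 129, n = 319; a·n₀/n = 155·129/319 = 62.6803; c·n₁/n = 42·190/319 = 25.0157
Stratum 2 (Smokers): n₁ = 151, n₀ = 261, n = 412; a·n₀/n = 54·261/412 = 34.2087; c·n₁/n = 17·151/412 = 6.2306
RR_MH = (62.6803 + 34.2087) / (25.0157 + 6.2306) = 96.8890 / 31.2463 = 3.10082

3.10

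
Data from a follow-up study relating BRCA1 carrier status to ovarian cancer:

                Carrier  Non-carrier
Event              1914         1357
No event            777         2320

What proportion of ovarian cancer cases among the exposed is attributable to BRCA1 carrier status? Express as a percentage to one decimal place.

Reading the table with exposure as columns: a = 1914 (Carrier, case), b = 777 (Carrier, non-case), c = 1357 (Non-carrier, case), d = 2320.
Risk in exposed = 1914/2691 = 0.71126; risk in unexposed = 1357/3677 = 0.36905.
RR = 0.71126/0.36905 = 1.92727
AR% = (RR − 1)/RR × 100 = (1.92727 − 1)/1.92727 × 100 = 48.1131%

48.1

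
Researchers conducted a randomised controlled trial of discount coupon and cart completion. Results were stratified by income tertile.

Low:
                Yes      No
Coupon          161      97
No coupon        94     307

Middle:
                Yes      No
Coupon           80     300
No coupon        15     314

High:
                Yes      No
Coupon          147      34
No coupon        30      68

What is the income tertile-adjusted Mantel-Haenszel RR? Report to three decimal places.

2.904

RR_MH = Σ(aᵢ·n₀ᵢ/nᵢ) / Σ(cᵢ·n₁ᵢ/nᵢ), with n₁ᵢ = aᵢ+bᵢ (exposed), n₀ᵢ = cᵢ+dᵢ (unexposed), nᵢ = n₁ᵢ+n₀ᵢ.
Stratum 1 (Low): n₁ = 258, n₀ = 401, n = 659; a·n₀/n = 161·401/659 = 97.9681; c·n₁/n = 94·258/659 = 36.8012
Stratum 2 (Middle): n₁ = 380, n₀ = 329, n = 709; a·n₀/n = 80·329/709 = 37.1227; c·n₁/n = 15·380/709 = 8.0395
Stratum 3 (High): n₁ = 181, n₀ = 98, n = 279; a·n₀/n = 147·98/279 = 51.6344; c·n₁/n = 30·181/279 = 19.4624
RR_MH = (97.9681 + 37.1227 + 51.6344) / (36.8012 + 8.0395 + 19.4624) = 186.7253 / 64.3031 = 2.90383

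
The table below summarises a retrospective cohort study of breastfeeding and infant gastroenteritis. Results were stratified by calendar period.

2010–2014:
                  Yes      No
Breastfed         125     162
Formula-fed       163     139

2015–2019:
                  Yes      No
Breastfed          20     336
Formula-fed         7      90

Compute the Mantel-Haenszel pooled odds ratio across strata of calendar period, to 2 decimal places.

0.67

OR_MH = Σ(aᵢdᵢ/nᵢ) / Σ(bᵢcᵢ/nᵢ), where nᵢ is the stratum total.
Stratum 1 (2010–2014): n = 589; a·d/n = 125·139/589 = 29.4992; b·c/n = 162·163/589 = 44.8319
Stratum 2 (2015–2019): n = 453; a·d/n = 20·90/453 = 3.9735; b·c/n = 336·7/453 = 5.1921
OR_MH = (29.4992 + 3.9735) / (44.8319 + 5.1921) = 33.4727 / 50.0240 = 0.66913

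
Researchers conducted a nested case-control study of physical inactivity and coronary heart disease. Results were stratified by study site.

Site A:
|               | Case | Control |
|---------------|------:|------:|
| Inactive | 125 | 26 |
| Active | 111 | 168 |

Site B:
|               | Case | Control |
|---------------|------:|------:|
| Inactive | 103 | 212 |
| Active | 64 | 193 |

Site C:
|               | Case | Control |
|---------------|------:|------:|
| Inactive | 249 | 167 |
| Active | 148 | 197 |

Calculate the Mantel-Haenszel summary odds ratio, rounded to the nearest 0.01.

OR_MH = Σ(aᵢdᵢ/nᵢ) / Σ(bᵢcᵢ/nᵢ), where nᵢ is the stratum total.
Stratum 1 (Site A): n = 430; a·d/n = 125·168/430 = 48.8372; b·c/n = 26·111/430 = 6.7116
Stratum 2 (Site B): n = 572; a·d/n = 103·193/572 = 34.7535; b·c/n = 212·64/572 = 23.7203
Stratum 3 (Site C): n = 761; a·d/n = 249·197/761 = 64.4586; b·c/n = 167·148/761 = 32.4783
OR_MH = (48.8372 + 34.7535 + 64.4586) / (6.7116 + 23.7203 + 32.4783) = 148.0493 / 62.9102 = 2.35334

2.35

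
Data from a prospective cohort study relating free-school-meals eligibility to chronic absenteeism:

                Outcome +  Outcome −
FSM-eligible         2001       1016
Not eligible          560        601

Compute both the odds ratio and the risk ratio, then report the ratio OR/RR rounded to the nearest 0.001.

1.537

Cells: a = 2001, b = 1016, c = 560, d = 601.
OR = (2001·601)/(1016·560) = 1202601/568960 = 2.11368
Risk in exposed = 2001/3017 = 0.66324; risk in unexposed = 560/1161 = 0.48234; RR = 1.37504
OR/RR = 2.11368 / 1.37504 = 1.53718
The outcome is not rare, so the OR lies further from 1 than the RR.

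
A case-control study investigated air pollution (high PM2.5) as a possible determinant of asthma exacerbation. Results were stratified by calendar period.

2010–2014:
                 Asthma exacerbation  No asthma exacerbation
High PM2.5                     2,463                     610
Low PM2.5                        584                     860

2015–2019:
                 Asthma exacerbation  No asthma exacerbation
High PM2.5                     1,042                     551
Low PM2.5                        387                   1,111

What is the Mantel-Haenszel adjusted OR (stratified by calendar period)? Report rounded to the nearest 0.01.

5.70

OR_MH = Σ(aᵢdᵢ/nᵢ) / Σ(bᵢcᵢ/nᵢ), where nᵢ is the stratum total.
Stratum 1 (2010–2014): n = 4517; a·d/n = 2463·860/4517 = 468.9351; b·c/n = 610·584/4517 = 78.8665
Stratum 2 (2015–2019): n = 3091; a·d/n = 1042·1111/3091 = 374.5267; b·c/n = 551·387/3091 = 68.9864
OR_MH = (468.9351 + 374.5267) / (78.8665 + 68.9864) = 843.4618 / 147.8529 = 5.70474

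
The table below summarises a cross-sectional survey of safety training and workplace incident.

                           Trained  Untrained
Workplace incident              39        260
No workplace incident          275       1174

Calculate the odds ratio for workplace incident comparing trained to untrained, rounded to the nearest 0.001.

0.640

Reading the table with exposure as columns: a = 39 (Trained, case), b = 275 (Trained, non-case), c = 260 (Untrained, case), d = 1174.
OR = (a·d)/(b·c) = (39 × 1174) / (275 × 260) = 45786 / 71500 = 0.64036
Exposure is associated with lower odds of workplace incident (OR = 0.64 < 1).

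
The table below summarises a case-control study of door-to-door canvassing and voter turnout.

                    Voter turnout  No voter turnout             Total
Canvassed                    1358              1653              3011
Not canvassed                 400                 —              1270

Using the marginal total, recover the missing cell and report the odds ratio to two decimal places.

1.79

The missing cell is in the unexposed row: 1270 − 400 = 870.
So a = 1358, b = 1653, c = 400, d = 870.
OR = (a·d)/(b·c) = (1358 × 870) / (1653 × 400) = 1181460 / 661200 = 1.78684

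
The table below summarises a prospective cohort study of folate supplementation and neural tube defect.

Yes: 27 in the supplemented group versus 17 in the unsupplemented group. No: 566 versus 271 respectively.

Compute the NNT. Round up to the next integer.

75

Risk in treated group = 27/593 = 0.04553; risk in control = 17/288 = 0.05903.
Absolute risk reduction = 0.05903 − 0.04553 = 0.01350
NNT = 1 / ARR = 1 / 0.01350 = 74.093 → round up → 75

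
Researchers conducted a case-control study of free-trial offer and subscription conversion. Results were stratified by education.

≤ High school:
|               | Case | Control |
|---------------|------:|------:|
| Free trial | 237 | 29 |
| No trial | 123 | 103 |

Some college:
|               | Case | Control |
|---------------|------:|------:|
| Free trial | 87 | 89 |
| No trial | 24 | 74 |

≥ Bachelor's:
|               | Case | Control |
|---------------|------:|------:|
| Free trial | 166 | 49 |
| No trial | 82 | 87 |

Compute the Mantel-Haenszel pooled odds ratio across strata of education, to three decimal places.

OR_MH = Σ(aᵢdᵢ/nᵢ) / Σ(bᵢcᵢ/nᵢ), where nᵢ is the stratum total.
Stratum 1 (≤ High school): n = 492; a·d/n = 237·103/492 = 49.6159; b·c/n = 29·123/492 = 7.2500
Stratum 2 (Some college): n = 274; a·d/n = 87·74/274 = 23.4964; b·c/n = 89·24/274 = 7.7956
Stratum 3 (≥ Bachelor's): n = 384; a·d/n = 166·87/384 = 37.6094; b·c/n = 49·82/384 = 10.4635
OR_MH = (49.6159 + 23.4964 + 37.6094) / (7.2500 + 7.7956 + 10.4635) = 110.7216 / 25.5092 = 4.34046

4.340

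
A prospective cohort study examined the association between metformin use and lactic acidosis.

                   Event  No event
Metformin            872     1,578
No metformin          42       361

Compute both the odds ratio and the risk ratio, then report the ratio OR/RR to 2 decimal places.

Cells: a = 872, b = 1578, c = 42, d = 361.
OR = (872·361)/(1578·42) = 314792/66276 = 4.74971
Risk in exposed = 872/2450 = 0.35592; risk in unexposed = 42/403 = 0.10422; RR = 3.41512
OR/RR = 4.74971 / 3.41512 = 1.39079
The outcome is not rare, so the OR lies further from 1 than the RR.

1.39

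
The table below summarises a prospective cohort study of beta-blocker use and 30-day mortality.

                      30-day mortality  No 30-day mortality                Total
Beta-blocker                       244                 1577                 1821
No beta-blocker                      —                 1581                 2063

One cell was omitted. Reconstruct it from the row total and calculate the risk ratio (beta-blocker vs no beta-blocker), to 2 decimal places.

0.57

The missing cell is in the unexposed row: 2063 − 1581 = 482.
So a = 244, b = 1577, c = 482, d = 1581.
RR = [a/(a+b)] / [c/(c+d)] = (244/1821) / (482/2063) = 0.13399/0.23364 = 0.57350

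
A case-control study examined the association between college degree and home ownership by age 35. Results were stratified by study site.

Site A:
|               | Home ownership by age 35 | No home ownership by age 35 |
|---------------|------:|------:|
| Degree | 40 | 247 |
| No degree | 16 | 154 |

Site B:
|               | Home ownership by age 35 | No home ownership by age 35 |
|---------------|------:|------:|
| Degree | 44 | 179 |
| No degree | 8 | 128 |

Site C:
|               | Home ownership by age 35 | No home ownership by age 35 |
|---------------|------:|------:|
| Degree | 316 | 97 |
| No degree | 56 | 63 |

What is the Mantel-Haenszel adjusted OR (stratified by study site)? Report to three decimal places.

OR_MH = Σ(aᵢdᵢ/nᵢ) / Σ(bᵢcᵢ/nᵢ), where nᵢ is the stratum total.
Stratum 1 (Site A): n = 457; a·d/n = 40·154/457 = 13.4792; b·c/n = 247·16/457 = 8.6477
Stratum 2 (Site B): n = 359; a·d/n = 44·128/359 = 15.6880; b·c/n = 179·8/359 = 3.9889
Stratum 3 (Site C): n = 532; a·d/n = 316·63/532 = 37.4211; b·c/n = 97·56/532 = 10.2105
OR_MH = (13.4792 + 15.6880 + 37.4211) / (8.6477 + 3.9889 + 10.2105) = 66.5883 / 22.8471 = 2.91452

2.915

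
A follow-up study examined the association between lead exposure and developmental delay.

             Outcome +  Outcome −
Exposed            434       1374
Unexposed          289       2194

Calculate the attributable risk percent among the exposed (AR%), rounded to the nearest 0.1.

51.5

Cells: a = 434, b = 1374, c = 289, d = 2194.
Risk in exposed = 434/1808 = 0.24004; risk in unexposed = 289/2483 = 0.11639.
RR = 0.24004/0.11639 = 2.06239
AR% = (RR − 1)/RR × 100 = (2.06239 − 1)/2.06239 × 100 = 51.5125%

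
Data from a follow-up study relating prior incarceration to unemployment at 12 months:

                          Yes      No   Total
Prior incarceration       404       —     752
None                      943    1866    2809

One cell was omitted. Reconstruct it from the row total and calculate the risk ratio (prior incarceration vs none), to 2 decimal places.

The missing cell is in the exposed row: 752 − 404 = 348.
So a = 404, b = 348, c = 943, d = 1866.
RR = [a/(a+b)] / [c/(c+d)] = (404/752) / (943/2809) = 0.53723/0.33571 = 1.60031

1.60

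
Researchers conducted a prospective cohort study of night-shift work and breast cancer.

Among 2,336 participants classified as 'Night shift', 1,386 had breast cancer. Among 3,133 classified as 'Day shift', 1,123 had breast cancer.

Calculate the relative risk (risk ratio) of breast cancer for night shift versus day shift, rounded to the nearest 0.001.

From the description: a = 1386, b = 950, c = 1123, d = 2010.
Risk in exposed = 1386/2336 = 0.59332; risk in unexposed = 1123/3133 = 0.35844.
RR = 0.59332 / 0.35844 = 1.65528
The risk among the exposed is 1.66 times that among the unexposed.

1.655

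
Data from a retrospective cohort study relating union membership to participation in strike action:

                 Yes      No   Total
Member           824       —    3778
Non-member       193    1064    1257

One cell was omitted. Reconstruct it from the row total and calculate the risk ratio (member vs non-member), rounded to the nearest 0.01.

1.42

The missing cell is in the exposed row: 3778 − 824 = 2954.
So a = 824, b = 2954, c = 193, d = 1064.
RR = [a/(a+b)] / [c/(c+d)] = (824/3778) / (193/1257) = 0.21810/0.15354 = 1.42051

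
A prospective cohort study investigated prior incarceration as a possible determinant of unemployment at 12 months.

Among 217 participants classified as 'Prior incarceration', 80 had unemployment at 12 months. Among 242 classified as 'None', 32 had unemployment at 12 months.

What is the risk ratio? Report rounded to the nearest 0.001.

From the description: a = 80, b = 137, c = 32, d = 210.
Risk in exposed = 80/217 = 0.36866; risk in unexposed = 32/242 = 0.13223.
RR = 0.36866 / 0.13223 = 2.78802
The risk among the exposed is 2.79 times that among the unexposed.

2.788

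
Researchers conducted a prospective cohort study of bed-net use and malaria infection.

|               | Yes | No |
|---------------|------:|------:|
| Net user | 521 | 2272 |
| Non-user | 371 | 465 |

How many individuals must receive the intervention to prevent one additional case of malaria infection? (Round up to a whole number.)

4

Risk in treated group = 521/2793 = 0.18654; risk in control = 371/836 = 0.44378.
Absolute risk reduction = 0.44378 − 0.18654 = 0.25724
NNT = 1 / ARR = 1 / 0.25724 = 3.887 → round up → 4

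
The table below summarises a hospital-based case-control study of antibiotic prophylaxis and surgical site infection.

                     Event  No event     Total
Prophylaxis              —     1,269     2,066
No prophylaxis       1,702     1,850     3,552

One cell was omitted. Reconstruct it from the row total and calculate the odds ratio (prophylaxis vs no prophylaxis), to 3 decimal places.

0.683

The missing cell is in the exposed row: 2066 − 1269 = 797.
So a = 797, b = 1269, c = 1702, d = 1850.
OR = (a·d)/(b·c) = (797 × 1850) / (1269 × 1702) = 1474450 / 2159838 = 0.68267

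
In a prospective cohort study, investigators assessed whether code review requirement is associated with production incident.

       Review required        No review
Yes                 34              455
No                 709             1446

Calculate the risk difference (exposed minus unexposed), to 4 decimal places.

Reading the table with exposure as columns: a = 34 (Review required, case), b = 709 (Review required, non-case), c = 455 (No review, case), d = 1446.
Risk in exposed = 34/743 = 0.045760; risk in unexposed = 455/1901 = 0.239348.
Risk difference = 0.045760 − 0.239348 = -0.193587

-0.1936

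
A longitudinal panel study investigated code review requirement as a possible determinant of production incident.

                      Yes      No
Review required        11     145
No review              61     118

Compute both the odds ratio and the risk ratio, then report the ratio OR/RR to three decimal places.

0.709

Cells: a = 11, b = 145, c = 61, d = 118.
OR = (11·118)/(145·61) = 1298/8845 = 0.14675
Risk in exposed = 11/156 = 0.07051; risk in unexposed = 61/179 = 0.34078; RR = 0.20691
OR/RR = 0.14675 / 0.20691 = 0.70923
The outcome is not rare, so the OR lies further from 1 than the RR.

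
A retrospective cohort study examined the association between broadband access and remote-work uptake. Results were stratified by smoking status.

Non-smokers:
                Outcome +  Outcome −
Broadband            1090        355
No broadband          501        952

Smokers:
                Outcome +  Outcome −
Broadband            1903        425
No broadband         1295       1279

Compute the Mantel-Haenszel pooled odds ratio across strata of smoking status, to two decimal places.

4.92

OR_MH = Σ(aᵢdᵢ/nᵢ) / Σ(bᵢcᵢ/nᵢ), where nᵢ is the stratum total.
Stratum 1 (Non-smokers): n = 2898; a·d/n = 1090·952/2898 = 358.0676; b·c/n = 355·501/2898 = 61.3716
Stratum 2 (Smokers): n = 4902; a·d/n = 1903·1279/4902 = 496.5192; b·c/n = 425·1295/4902 = 112.2756
OR_MH = (358.0676 + 496.5192) / (61.3716 + 112.2756) = 854.5868 / 173.6472 = 4.92140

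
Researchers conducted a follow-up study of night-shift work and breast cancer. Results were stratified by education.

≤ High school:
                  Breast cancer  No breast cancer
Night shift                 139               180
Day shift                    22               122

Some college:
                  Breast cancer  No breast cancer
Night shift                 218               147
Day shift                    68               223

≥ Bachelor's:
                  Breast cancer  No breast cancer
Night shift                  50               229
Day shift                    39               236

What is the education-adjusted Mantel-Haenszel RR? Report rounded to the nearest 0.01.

RR_MH = Σ(aᵢ·n₀ᵢ/nᵢ) / Σ(cᵢ·n₁ᵢ/nᵢ), with n₁ᵢ = aᵢ+bᵢ (exposed), n₀ᵢ = cᵢ+dᵢ (unexposed), nᵢ = n₁ᵢ+n₀ᵢ.
Stratum 1 (≤ High school): n₁ = 319, n₀ = 144, n = 463; a·n₀/n = 139·144/463 = 43.2311; c·n₁/n = 22·319/463 = 15.1577
Stratum 2 (Some college): n₁ = 365, n₀ = 291, n = 656; a·n₀/n = 218·291/656 = 96.7043; c·n₁/n = 68·365/656 = 37.8354
Stratum 3 (≥ Bachelor's): n₁ = 279, n₀ = 275, n = 554; a·n₀/n = 50·275/554 = 24.8195; c·n₁/n = 39·279/554 = 19.6408
RR_MH = (43.2311 + 96.7043 + 24.8195) / (15.1577 + 37.8354 + 19.6408) = 164.7549 / 72.6338 = 2.26829

2.27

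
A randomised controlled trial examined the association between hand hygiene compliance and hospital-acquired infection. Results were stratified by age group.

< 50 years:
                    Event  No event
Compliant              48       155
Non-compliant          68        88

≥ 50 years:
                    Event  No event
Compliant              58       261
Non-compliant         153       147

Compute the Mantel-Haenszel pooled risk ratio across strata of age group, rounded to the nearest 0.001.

0.417

RR_MH = Σ(aᵢ·n₀ᵢ/nᵢ) / Σ(cᵢ·n₁ᵢ/nᵢ), with n₁ᵢ = aᵢ+bᵢ (exposed), n₀ᵢ = cᵢ+dᵢ (unexposed), nᵢ = n₁ᵢ+n₀ᵢ.
Stratum 1 (< 50 years): n₁ = 203, n₀ = 156, n = 359; a·n₀/n = 48·156/359 = 20.8579; c·n₁/n = 68·203/359 = 38.4513
Stratum 2 (≥ 50 years): n₁ = 319, n₀ = 300, n = 619; a·n₀/n = 58·300/619 = 28.1099; c·n₁/n = 153·319/619 = 78.8481
RR_MH = (20.8579 + 28.1099) / (38.4513 + 78.8481) = 48.9678 / 117.2994 = 0.41746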